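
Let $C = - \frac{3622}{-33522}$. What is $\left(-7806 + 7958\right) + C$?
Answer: $\frac{2549483}{16761} \approx 152.11$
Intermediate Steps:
$C = \frac{1811}{16761}$ ($C = \left(-3622\right) \left(- \frac{1}{33522}\right) = \frac{1811}{16761} \approx 0.10805$)
$\left(-7806 + 7958\right) + C = \left(-7806 + 7958\right) + \frac{1811}{16761} = 152 + \frac{1811}{16761} = \frac{2549483}{16761}$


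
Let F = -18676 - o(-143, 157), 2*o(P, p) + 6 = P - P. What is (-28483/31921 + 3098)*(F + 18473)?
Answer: -19772555000/31921 ≈ -6.1942e+5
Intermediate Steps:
o(P, p) = -3 (o(P, p) = -3 + (P - P)/2 = -3 + (½)*0 = -3 + 0 = -3)
F = -18673 (F = -18676 - 1*(-3) = -18676 + 3 = -18673)
(-28483/31921 + 3098)*(F + 18473) = (-28483/31921 + 3098)*(-18673 + 18473) = (-28483*1/31921 + 3098)*(-200) = (-28483/31921 + 3098)*(-200) = (98862775/31921)*(-200) = -19772555000/31921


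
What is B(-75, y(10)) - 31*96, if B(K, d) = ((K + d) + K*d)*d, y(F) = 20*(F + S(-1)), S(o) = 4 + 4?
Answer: -9620376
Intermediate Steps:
S(o) = 8
y(F) = 160 + 20*F (y(F) = 20*(F + 8) = 20*(8 + F) = 160 + 20*F)
B(K, d) = d*(K + d + K*d) (B(K, d) = (K + d + K*d)*d = d*(K + d + K*d))
B(-75, y(10)) - 31*96 = (160 + 20*10)*(-75 + (160 + 20*10) - 75*(160 + 20*10)) - 31*96 = (160 + 200)*(-75 + (160 + 200) - 75*(160 + 200)) - 1*2976 = 360*(-75 + 360 - 75*360) - 2976 = 360*(-75 + 360 - 27000) - 2976 = 360*(-26715) - 2976 = -9617400 - 2976 = -9620376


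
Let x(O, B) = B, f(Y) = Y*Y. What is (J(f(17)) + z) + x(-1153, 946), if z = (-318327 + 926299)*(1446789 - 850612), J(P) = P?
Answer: 362458924279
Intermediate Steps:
f(Y) = Y²
z = 362458923044 (z = 607972*596177 = 362458923044)
(J(f(17)) + z) + x(-1153, 946) = (17² + 362458923044) + 946 = (289 + 362458923044) + 946 = 362458923333 + 946 = 362458924279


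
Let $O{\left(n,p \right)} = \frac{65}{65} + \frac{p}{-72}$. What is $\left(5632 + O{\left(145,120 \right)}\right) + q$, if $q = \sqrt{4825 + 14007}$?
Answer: $\frac{16894}{3} + 4 \sqrt{1177} \approx 5768.6$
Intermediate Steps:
$O{\left(n,p \right)} = 1 - \frac{p}{72}$ ($O{\left(n,p \right)} = 65 \cdot \frac{1}{65} + p \left(- \frac{1}{72}\right) = 1 - \frac{p}{72}$)
$q = 4 \sqrt{1177}$ ($q = \sqrt{18832} = 4 \sqrt{1177} \approx 137.23$)
$\left(5632 + O{\left(145,120 \right)}\right) + q = \left(5632 + \left(1 - \frac{5}{3}\right)\right) + 4 \sqrt{1177} = \left(5632 - \frac{2}{3}\right) + 4 \sqrt{1177} = \frac{16894}{3} + 4 \sqrt{1177}$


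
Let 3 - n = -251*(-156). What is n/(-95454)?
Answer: 13051/31818 ≈ 0.41018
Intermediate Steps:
n = -39153 (n = 3 - (-251)*(-156) = 3 - 1*39156 = 3 - 39156 = -39153)
n/(-95454) = -39153/(-95454) = -39153*(-1/95454) = 13051/31818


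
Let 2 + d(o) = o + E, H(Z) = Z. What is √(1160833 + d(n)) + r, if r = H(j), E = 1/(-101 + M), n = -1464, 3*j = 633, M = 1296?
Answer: 211 + 3*√183956117930/1195 ≈ 1287.7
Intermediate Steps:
j = 211 (j = (⅓)*633 = 211)
E = 1/1195 (E = 1/(-101 + 1296) = 1/1195 ≈ 0.00083682)
d(o) = -2389/1195 + o (d(o) = -2 + (o + 1/1195) = -2 + (1/1195 + o) = -2389/1195 + o)
r = 211
√(1160833 + d(n)) + r = √(1160833 + (-2389/1195 - 1464)) + 211 = √(1160833 - 1751869/1195) + 211 = √(1385443566/1195) + 211 = 3*√183956117930/1195 + 211 = 211 + 3*√183956117930/1195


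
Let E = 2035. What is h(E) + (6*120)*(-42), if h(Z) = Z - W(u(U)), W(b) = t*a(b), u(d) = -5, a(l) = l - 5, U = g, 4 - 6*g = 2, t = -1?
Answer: -28215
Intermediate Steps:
g = ⅓ (g = ⅔ - ⅙*2 = ⅔ - ⅓ = ⅓ ≈ 0.33333)
U = ⅓ ≈ 0.33333
a(l) = -5 + l
W(b) = 5 - b (W(b) = -(-5 + b) = 5 - b)
h(Z) = -10 + Z (h(Z) = Z - (5 - 1*(-5)) = Z - (5 + 5) = Z - 1*10 = Z - 10 = -10 + Z)
h(E) + (6*120)*(-42) = (-10 + 2035) + (6*120)*(-42) = 2025 + 720*(-42) = 2025 - 30240 = -28215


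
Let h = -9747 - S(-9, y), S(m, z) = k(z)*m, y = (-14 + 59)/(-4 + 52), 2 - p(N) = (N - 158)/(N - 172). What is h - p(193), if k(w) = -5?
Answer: -29377/3 ≈ -9792.3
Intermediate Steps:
p(N) = 2 - (-158 + N)/(-172 + N) (p(N) = 2 - (N - 158)/(N - 172) = 2 - (-158 + N)/(-172 + N))
y = 15/16 (y = 45/48 = 45*(1/48) = 15/16 ≈ 0.93750)
S(m, z) = -5*m
h = -9792 (h = -9747 - (-5)*(-9) = -9747 - 1*45 = -9747 - 45 = -9792)
h - p(193) = -9792 - (-186 + 193)/(-172 + 193) = -9792 - 7/21 = -9792 - 1*1/3 = -9792 - 1/3 = -29377/3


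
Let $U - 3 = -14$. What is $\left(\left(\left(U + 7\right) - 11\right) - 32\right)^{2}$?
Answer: $2209$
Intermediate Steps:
$U = -11$ ($U = 3 - 14 = -11$)
$\left(\left(\left(U + 7\right) - 11\right) - 32\right)^{2} = \left(\left(\left(-11 + 7\right) - 11\right) - 32\right)^{2} = \left(\left(-4 - 11\right) - 32\right)^{2} = \left(-15 - 32\right)^{2} = \left(-47\right)^{2} = 2209$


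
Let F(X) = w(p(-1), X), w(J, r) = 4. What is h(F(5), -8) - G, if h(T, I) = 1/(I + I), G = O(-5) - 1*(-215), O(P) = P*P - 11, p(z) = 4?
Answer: -3665/16 ≈ -229.06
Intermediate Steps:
O(P) = -11 + P² (O(P) = P² - 11 = -11 + P²)
F(X) = 4
G = 229 (G = (-11 + (-5)²) - 1*(-215) = (-11 + 25) + 215 = 14 + 215 = 229)
h(T, I) = 1/(2*I)
h(F(5), -8) - G = (½)/(-8) - 1*229 = (½)*(-⅛) - 229 = -1/16 - 229 = -3665/16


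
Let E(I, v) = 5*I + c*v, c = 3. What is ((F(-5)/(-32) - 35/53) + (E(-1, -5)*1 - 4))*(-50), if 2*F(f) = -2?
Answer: 1044275/848 ≈ 1231.5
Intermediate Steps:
F(f) = -1 (F(f) = (½)*(-2) = -1)
E(I, v) = 3*v + 5*I (E(I, v) = 5*I + 3*v = 3*v + 5*I)
((F(-5)/(-32) - 35/53) + (E(-1, -5)*1 - 4))*(-50) = ((-1/(-32) - 35/53) + ((3*(-5) + 5*(-1))*1 - 4))*(-50) = ((-1*(-1/32) - 35*1/53) + ((-15 - 5)*1 - 4))*(-50) = ((1/32 - 35/53) + (-20*1 - 4))*(-50) = (-1067/1696 + (-20 - 4))*(-50) = (-1067/1696 - 24)*(-50) = -41771/1696*(-50) = 1044275/848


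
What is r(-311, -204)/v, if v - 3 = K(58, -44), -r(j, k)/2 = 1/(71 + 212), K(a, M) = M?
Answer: 2/11603 ≈ 0.00017237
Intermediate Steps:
r(j, k) = -2/283 (r(j, k) = -2/(71 + 212) = -2/283)
v = -41 (v = 3 - 44 = -41)
r(-311, -204)/v = -2/283/(-41) = -2/283*(-1/41) = 2/11603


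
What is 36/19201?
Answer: 36/19201 ≈ 0.0018749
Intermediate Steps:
36/19201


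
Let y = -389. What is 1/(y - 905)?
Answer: -1/1294 ≈ -0.00077280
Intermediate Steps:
1/(y - 905) = 1/(-389 - 905) = 1/(-1294) = -1/1294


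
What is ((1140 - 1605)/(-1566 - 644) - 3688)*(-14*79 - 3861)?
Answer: 8096224901/442 ≈ 1.8317e+7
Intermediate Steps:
((1140 - 1605)/(-1566 - 644) - 3688)*(-14*79 - 3861) = (-465/(-2210) - 3688)*(-1106 - 3861) = (-465*(-1/2210) - 3688)*(-4967) = (93/442 - 3688)*(-4967) = -1630003/442*(-4967) = 8096224901/442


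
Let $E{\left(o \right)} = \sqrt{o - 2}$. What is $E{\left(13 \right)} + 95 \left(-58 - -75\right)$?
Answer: $1615 + \sqrt{11} \approx 1618.3$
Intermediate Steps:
$E{\left(o \right)} = \sqrt{-2 + o}$
$E{\left(13 \right)} + 95 \left(-58 - -75\right) = \sqrt{-2 + 13} + 95 \left(-58 - -75\right) = \sqrt{11} + 95 \left(-58 + 75\right) = \sqrt{11} + 95 \cdot 17 = \sqrt{11} + 1615 = 1615 + \sqrt{11}$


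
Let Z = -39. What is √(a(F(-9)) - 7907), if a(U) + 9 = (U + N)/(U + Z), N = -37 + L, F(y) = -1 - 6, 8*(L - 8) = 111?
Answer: I*√66996953/92 ≈ 88.969*I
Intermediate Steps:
L = 175/8 (L = 8 + (⅛)*111 = 8 + 111/8 = 175/8 ≈ 21.875)
F(y) = -7
N = -121/8 (N = -37 + 175/8 = -121/8 ≈ -15.125)
a(U) = -9 + (-121/8 + U)/(-39 + U) (a(U) = -9 + (U - 121/8)/(U - 39) = -9 + (-121/8 + U)/(-39 + U))
√(a(F(-9)) - 7907) = √((2687 - 64*(-7))/(8*(-39 - 7)) - 7907) = √((⅛)*(2687 + 448)/(-46) - 7907) = √((⅛)*(-1/46)*3135 - 7907) = √(-3135/368 - 7907) = √(-2912911/368) = I*√66996953/92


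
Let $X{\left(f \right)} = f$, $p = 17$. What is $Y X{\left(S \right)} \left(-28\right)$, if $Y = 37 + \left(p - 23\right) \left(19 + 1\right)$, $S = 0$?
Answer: $0$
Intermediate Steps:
$Y = -83$ ($Y = 37 + \left(17 - 23\right) \left(19 + 1\right) = 37 - 120 = -83$)
$Y X{\left(S \right)} \left(-28\right) = \left(-83\right) 0 \left(-28\right) = 0 \left(-28\right) = 0$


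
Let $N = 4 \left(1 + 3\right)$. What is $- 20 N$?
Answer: $-320$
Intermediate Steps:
$N = 16$ ($N = 4 \cdot 4 = 16$)
$- 20 N = \left(-20\right) 16 = -320$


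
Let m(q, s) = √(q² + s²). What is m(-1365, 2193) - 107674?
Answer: -107674 + 3*√741386 ≈ -1.0509e+5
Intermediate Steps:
m(-1365, 2193) - 107674 = √((-1365)² + 2193²) - 107674 = √(1863225 + 4809249) - 107674 = √6672474 - 107674 = 3*√741386 - 107674 = -107674 + 3*√741386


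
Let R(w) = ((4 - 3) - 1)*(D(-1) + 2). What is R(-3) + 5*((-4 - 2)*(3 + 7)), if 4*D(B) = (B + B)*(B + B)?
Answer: -300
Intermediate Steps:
D(B) = B**2 (D(B) = ((B + B)*(B + B))/4 = ((2*B)*(2*B))/4 = (4*B**2)/4 = B**2)
R(w) = 0 (R(w) = ((4 - 3) - 1)*((-1)**2 + 2) = (1 - 1)*(1 + 2) = 0*3 = 0)
R(-3) + 5*((-4 - 2)*(3 + 7)) = 0 + 5*((-4 - 2)*(3 + 7)) = 0 + 5*(-6*10) = 0 + 5*(-60) = 0 - 300 = -300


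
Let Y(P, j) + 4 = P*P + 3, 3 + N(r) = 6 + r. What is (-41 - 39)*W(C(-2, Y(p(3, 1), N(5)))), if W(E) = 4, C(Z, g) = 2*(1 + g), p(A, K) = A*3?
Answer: -320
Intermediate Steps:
N(r) = 3 + r (N(r) = -3 + (6 + r) = 3 + r)
p(A, K) = 3*A
Y(P, j) = -1 + P² (Y(P, j) = -4 + (P*P + 3) = -4 + (P² + 3) = -4 + (3 + P²) = -1 + P²)
C(Z, g) = 2 + 2*g
(-41 - 39)*W(C(-2, Y(p(3, 1), N(5)))) = (-41 - 39)*4 = -80*4 = -320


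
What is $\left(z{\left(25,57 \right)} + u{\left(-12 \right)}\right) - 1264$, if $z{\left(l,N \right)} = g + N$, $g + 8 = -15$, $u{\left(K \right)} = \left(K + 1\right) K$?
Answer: $-1098$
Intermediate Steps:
$u{\left(K \right)} = K \left(1 + K\right)$ ($u{\left(K \right)} = \left(1 + K\right) K = K \left(1 + K\right)$)
$g = -23$ ($g = -8 - 15 = -23$)
$z{\left(l,N \right)} = -23 + N$
$\left(z{\left(25,57 \right)} + u{\left(-12 \right)}\right) - 1264 = \left(\left(-23 + 57\right) - 12 \left(1 - 12\right)\right) - 1264 = \left(34 - -132\right) - 1264 = \left(34 + 132\right) - 1264 = 166 - 1264 = -1098$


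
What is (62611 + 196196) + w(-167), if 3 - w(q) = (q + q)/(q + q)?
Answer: 258809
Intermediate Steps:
w(q) = 2 (w(q) = 3 - (q + q)/(q + q) = 3 - 2*q/(2*q) = 3 - 2*q*1/(2*q) = 3 - 1*1 = 3 - 1 = 2)
(62611 + 196196) + w(-167) = (62611 + 196196) + 2 = 258807 + 2 = 258809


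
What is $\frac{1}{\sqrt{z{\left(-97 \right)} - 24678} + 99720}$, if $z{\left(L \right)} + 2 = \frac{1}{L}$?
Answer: $\frac{3224280}{321525999587} - \frac{i \sqrt{232214217}}{964577998761} \approx 1.0028 \cdot 10^{-5} - 1.5798 \cdot 10^{-8} i$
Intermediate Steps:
$z{\left(L \right)} = -2 + \frac{1}{L}$
$\frac{1}{\sqrt{z{\left(-97 \right)} - 24678} + 99720} = \frac{1}{\sqrt{\left(-2 + \frac{1}{-97}\right) - 24678} + 99720} = \frac{1}{\sqrt{\left(-2 - \frac{1}{97}\right) - 24678} + 99720} = \frac{1}{\sqrt{- \frac{195}{97} - 24678} + 99720} = \frac{1}{\sqrt{- \frac{2393961}{97}} + 99720} = \frac{1}{\frac{i \sqrt{232214217}}{97} + 99720} = \frac{1}{99720 + \frac{i \sqrt{232214217}}{97}}$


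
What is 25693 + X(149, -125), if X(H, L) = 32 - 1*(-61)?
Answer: 25786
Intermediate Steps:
X(H, L) = 93 (X(H, L) = 32 + 61 = 93)
25693 + X(149, -125) = 25693 + 93 = 25786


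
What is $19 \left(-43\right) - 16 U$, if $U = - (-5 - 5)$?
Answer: $-977$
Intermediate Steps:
$U = 10$ ($U = \left(-1\right) \left(-10\right) = 10$)
$19 \left(-43\right) - 16 U = 19 \left(-43\right) - 160 = -817 - 160 = -977$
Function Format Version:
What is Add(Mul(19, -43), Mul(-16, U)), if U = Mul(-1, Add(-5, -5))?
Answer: -977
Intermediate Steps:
U = 10 (U = Mul(-1, -10) = 10)
Add(Mul(19, -43), Mul(-16, U)) = Add(Mul(19, -43), Mul(-16, 10)) = Add(-817, -160) = -977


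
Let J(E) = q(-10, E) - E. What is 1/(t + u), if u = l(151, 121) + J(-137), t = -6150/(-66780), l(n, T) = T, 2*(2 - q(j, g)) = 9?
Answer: 1113/284474 ≈ 0.0039125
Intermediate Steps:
q(j, g) = -5/2 (q(j, g) = 2 - ½*9 = 2 - 9/2 = -5/2)
t = 205/2226 (t = -6150*(-1/66780) = 205/2226 ≈ 0.092093)
J(E) = -5/2 - E
u = 511/2 (u = 121 + (-5/2 - 1*(-137)) = 121 + (-5/2 + 137) = 121 + 269/2 = 511/2 ≈ 255.50)
1/(t + u) = 1/(205/2226 + 511/2) = 1/(284474/1113) = 1113/284474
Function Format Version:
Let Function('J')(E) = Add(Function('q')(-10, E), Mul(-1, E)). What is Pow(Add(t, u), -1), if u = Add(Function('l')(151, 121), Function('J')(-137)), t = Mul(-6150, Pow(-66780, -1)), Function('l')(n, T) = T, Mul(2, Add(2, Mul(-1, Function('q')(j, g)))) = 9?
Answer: Rational(1113, 284474) ≈ 0.0039125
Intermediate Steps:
Function('q')(j, g) = Rational(-5, 2) (Function('q')(j, g) = Add(2, Mul(Rational(-1, 2), 9)) = Add(2, Rational(-9, 2)) = Rational(-5, 2))
t = Rational(205, 2226) (t = Mul(-6150, Rational(-1, 66780)) = Rational(205, 2226) ≈ 0.092093)
Function('J')(E) = Add(Rational(-5, 2), Mul(-1, E))
u = Rational(511, 2) (u = Add(121, Add(Rational(-5, 2), Mul(-1, -137))) = Add(121, Add(Rational(-5, 2), 137)) = Add(121, Rational(269, 2)) = Rational(511, 2) ≈ 255.50)
Pow(Add(t, u), -1) = Pow(Add(Rational(205, 2226), Rational(511, 2)), -1) = Pow(Rational(284474, 1113), -1) = Rational(1113, 284474)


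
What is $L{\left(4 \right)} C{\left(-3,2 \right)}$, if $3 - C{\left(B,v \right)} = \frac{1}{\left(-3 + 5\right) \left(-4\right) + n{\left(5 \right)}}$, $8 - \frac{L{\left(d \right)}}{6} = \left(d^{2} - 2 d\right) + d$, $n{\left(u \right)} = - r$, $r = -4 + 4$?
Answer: $-75$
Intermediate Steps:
$r = 0$
$n{\left(u \right)} = 0$ ($n{\left(u \right)} = \left(-1\right) 0 = 0$)
$L{\left(d \right)} = 48 - 6 d^{2} + 6 d$ ($L{\left(d \right)} = 48 - 6 \left(\left(d^{2} - 2 d\right) + d\right) = 48 - 6 \left(d^{2} - d\right) = 48 - \left(- 6 d + 6 d^{2}\right) = 48 - 6 d^{2} + 6 d$)
$C{\left(B,v \right)} = \frac{25}{8}$ ($C{\left(B,v \right)} = 3 - \frac{1}{\left(-3 + 5\right) \left(-4\right) + 0} = 3 - \frac{1}{2 \left(-4\right) + 0} = 3 - \frac{1}{-8 + 0} = 3 - \frac{1}{-8} = 3 - - \frac{1}{8} = 3 + \frac{1}{8} = \frac{25}{8}$)
$L{\left(4 \right)} C{\left(-3,2 \right)} = \left(48 - 6 \cdot 4^{2} + 6 \cdot 4\right) \frac{25}{8} = \left(48 - 96 + 24\right) \frac{25}{8} = \left(-24\right) \frac{25}{8} = -75$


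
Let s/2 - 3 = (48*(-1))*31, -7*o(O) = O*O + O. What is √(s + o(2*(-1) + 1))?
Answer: 3*I*√330 ≈ 54.498*I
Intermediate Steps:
o(O) = -O/7 - O²/7 (o(O) = -(O*O + O)/7 = -(O² + O)/7 = -(O + O²)/7 = -O/7 - O²/7)
s = -2970 (s = 6 + 2*((48*(-1))*31) = 6 + 2*(-48*31) = 6 + 2*(-1488) = 6 - 2976 = -2970)
√(s + o(2*(-1) + 1)) = √(-2970 - (2*(-1) + 1)*(1 + (2*(-1) + 1))/7) = √(-2970 - (-2 + 1)*(1 + (-2 + 1))/7) = √(-2970 - ⅐*(-1)*(1 - 1)) = √(-2970 - ⅐*(-1)*0) = √(-2970 + 0) = √(-2970) = 3*I*√330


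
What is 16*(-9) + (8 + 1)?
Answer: -135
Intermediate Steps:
16*(-9) + (8 + 1) = -144 + 9 = -135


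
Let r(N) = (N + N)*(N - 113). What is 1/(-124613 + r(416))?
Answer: 1/127483 ≈ 7.8442e-6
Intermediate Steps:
r(N) = 2*N*(-113 + N) (r(N) = (2*N)*(-113 + N) = 2*N*(-113 + N))
1/(-124613 + r(416)) = 1/(-124613 + 2*416*(-113 + 416)) = 1/(-124613 + 2*416*303) = 1/(-124613 + 252096) = 1/127483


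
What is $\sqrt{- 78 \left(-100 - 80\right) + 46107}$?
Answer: $3 \sqrt{6683} \approx 245.25$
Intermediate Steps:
$\sqrt{- 78 \left(-100 - 80\right) + 46107} = \sqrt{\left(-78\right) \left(-180\right) + 46107} = \sqrt{14040 + 46107} = \sqrt{60147} = 3 \sqrt{6683}$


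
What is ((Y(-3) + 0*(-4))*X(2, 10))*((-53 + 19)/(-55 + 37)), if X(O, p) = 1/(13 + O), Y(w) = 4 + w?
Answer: 17/135 ≈ 0.12593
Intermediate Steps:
((Y(-3) + 0*(-4))*X(2, 10))*((-53 + 19)/(-55 + 37)) = (((4 - 3) + 0*(-4))/(13 + 2))*((-53 + 19)/(-55 + 37)) = ((1 + 0)/15)*(-34/(-18)) = (1*(1/15))*(-34*(-1/18)) = (1/15)*(17/9) = 17/135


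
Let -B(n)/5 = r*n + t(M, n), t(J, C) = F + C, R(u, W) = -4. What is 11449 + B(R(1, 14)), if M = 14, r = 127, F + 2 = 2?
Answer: 14009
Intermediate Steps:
F = 0 (F = -2 + 2 = 0)
t(J, C) = C (t(J, C) = 0 + C = C)
B(n) = -640*n (B(n) = -5*(127*n + n) = -640*n)
11449 + B(R(1, 14)) = 11449 - 640*(-4) = 11449 + 2560 = 14009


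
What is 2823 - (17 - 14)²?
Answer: 2814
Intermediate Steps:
2823 - (17 - 14)² = 2823 - 1*3² = 2823 - 1*9 = 2823 - 9 = 2814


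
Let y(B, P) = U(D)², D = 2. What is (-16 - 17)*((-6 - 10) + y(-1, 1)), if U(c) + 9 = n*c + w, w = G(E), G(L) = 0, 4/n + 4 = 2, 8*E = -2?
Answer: -5049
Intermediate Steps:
E = -¼ (E = (⅛)*(-2) = -¼ ≈ -0.25000)
n = -2 (n = 4/(-4 + 2) = 4/(-2) = 4*(-½) = -2)
w = 0
U(c) = -9 - 2*c (U(c) = -9 + (-2*c + 0) = -9 - 2*c)
y(B, P) = 169 (y(B, P) = (-9 - 2*2)² = (-9 - 4)² = (-13)² = 169)
(-16 - 17)*((-6 - 10) + y(-1, 1)) = (-16 - 17)*((-6 - 10) + 169) = -33*(-16 + 169) = -33*153 = -5049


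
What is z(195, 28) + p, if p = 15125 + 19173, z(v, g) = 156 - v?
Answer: 34259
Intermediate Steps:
p = 34298
z(195, 28) + p = (156 - 1*195) + 34298 = (156 - 195) + 34298 = -39 + 34298 = 34259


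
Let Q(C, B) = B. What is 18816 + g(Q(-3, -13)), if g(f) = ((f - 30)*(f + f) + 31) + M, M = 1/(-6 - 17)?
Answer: 459194/23 ≈ 19965.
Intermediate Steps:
M = -1/23 (M = 1/(-23) = -1/23 ≈ -0.043478)
g(f) = 712/23 + 2*f*(-30 + f) (g(f) = ((f - 30)*(f + f) + 31) - 1/23 = ((-30 + f)*(2*f) + 31) - 1/23 = (2*f*(-30 + f) + 31) - 1/23 = (31 + 2*f*(-30 + f)) - 1/23 = 712/23 + 2*f*(-30 + f))
18816 + g(Q(-3, -13)) = 18816 + (712/23 - 60*(-13) + 2*(-13)²) = 18816 + (712/23 + 780 + 2*169) = 18816 + (712/23 + 780 + 338) = 18816 + 26426/23 = 459194/23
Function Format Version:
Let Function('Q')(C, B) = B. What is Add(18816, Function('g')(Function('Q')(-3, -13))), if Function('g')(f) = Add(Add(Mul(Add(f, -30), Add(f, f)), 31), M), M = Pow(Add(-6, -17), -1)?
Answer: Rational(459194, 23) ≈ 19965.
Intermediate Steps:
M = Rational(-1, 23) (M = Pow(-23, -1) = Rational(-1, 23) ≈ -0.043478)
Function('g')(f) = Add(Rational(712, 23), Mul(2, f, Add(-30, f))) (Function('g')(f) = Add(Add(Mul(Add(f, -30), Add(f, f)), 31), Rational(-1, 23)) = Add(Add(Mul(Add(-30, f), Mul(2, f)), 31), Rational(-1, 23)) = Add(Add(Mul(2, f, Add(-30, f)), 31), Rational(-1, 23)) = Add(Add(31, Mul(2, f, Add(-30, f))), Rational(-1, 23)) = Add(Rational(712, 23), Mul(2, f, Add(-30, f))))
Add(18816, Function('g')(Function('Q')(-3, -13))) = Add(18816, Add(Rational(712, 23), Mul(-60, -13), Mul(2, Pow(-13, 2)))) = Add(18816, Add(Rational(712, 23), 780, Mul(2, 169))) = Add(18816, Add(Rational(712, 23), 780, 338)) = Add(18816, Rational(26426, 23)) = Rational(459194, 23)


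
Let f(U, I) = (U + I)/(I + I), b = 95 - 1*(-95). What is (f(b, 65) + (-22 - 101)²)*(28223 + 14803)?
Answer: 8463321765/13 ≈ 6.5102e+8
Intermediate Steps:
b = 190 (b = 95 + 95 = 190)
f(U, I) = (I + U)/(2*I) (f(U, I) = (I + U)/((2*I)) = (I + U)*(1/(2*I)) = (I + U)/(2*I))
(f(b, 65) + (-22 - 101)²)*(28223 + 14803) = ((½)*(65 + 190)/65 + (-22 - 101)²)*(28223 + 14803) = ((½)*(1/65)*255 + (-123)²)*43026 = (51/26 + 15129)*43026 = (393405/26)*43026 = 8463321765/13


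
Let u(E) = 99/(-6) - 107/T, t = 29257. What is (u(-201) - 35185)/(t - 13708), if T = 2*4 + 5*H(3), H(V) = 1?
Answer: -305151/134758 ≈ -2.2644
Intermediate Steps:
T = 13 (T = 2*4 + 5*1 = 8 + 5 = 13)
u(E) = -643/26 (u(E) = 99/(-6) - 107/13 = 99*(-⅙) - 107*1/13 = -33/2 - 107/13 = -643/26)
(u(-201) - 35185)/(t - 13708) = (-643/26 - 35185)/(29257 - 13708) = -915453/26/15549 = -915453/26*1/15549 = -305151/134758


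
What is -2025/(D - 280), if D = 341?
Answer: -2025/61 ≈ -33.197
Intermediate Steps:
-2025/(D - 280) = -2025/(341 - 280) = -2025/61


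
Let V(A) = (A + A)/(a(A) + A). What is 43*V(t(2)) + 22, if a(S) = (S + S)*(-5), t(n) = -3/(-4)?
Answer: 112/9 ≈ 12.444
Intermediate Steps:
t(n) = ¾ (t(n) = -3*(-¼) = ¾)
a(S) = -10*S (a(S) = (2*S)*(-5) = -10*S)
V(A) = -2/9 (V(A) = (A + A)/(-10*A + A) = (2*A)/((-9*A)) = (2*A)*(-1/(9*A)) = -2/9)
43*V(t(2)) + 22 = 43*(-2/9) + 22 = -86/9 + 22 = 112/9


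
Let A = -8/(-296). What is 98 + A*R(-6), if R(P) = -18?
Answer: 3608/37 ≈ 97.514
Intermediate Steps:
A = 1/37 (A = -8*(-1/296) = 1/37 ≈ 0.027027)
98 + A*R(-6) = 98 + (1/37)*(-18) = 98 - 18/37 = 3608/37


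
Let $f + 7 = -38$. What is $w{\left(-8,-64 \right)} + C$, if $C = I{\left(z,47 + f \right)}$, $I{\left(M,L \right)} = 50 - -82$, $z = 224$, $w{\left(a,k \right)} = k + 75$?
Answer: $143$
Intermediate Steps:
$f = -45$ ($f = -7 - 38 = -45$)
$w{\left(a,k \right)} = 75 + k$
$I{\left(M,L \right)} = 132$ ($I{\left(M,L \right)} = 50 + 82 = 132$)
$C = 132$
$w{\left(-8,-64 \right)} + C = \left(75 - 64\right) + 132 = 11 + 132 = 143$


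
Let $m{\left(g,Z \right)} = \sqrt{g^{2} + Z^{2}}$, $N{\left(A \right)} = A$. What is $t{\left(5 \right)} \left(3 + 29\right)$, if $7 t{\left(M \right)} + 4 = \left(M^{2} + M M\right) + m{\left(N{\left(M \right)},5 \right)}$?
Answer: $\frac{1472}{7} + \frac{160 \sqrt{2}}{7} \approx 242.61$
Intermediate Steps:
$m{\left(g,Z \right)} = \sqrt{Z^{2} + g^{2}}$
$t{\left(M \right)} = - \frac{4}{7} + \frac{\sqrt{25 + M^{2}}}{7} + \frac{2 M^{2}}{7}$ ($t{\left(M \right)} = - \frac{4}{7} + \frac{\left(M^{2} + M M\right) + \sqrt{5^{2} + M^{2}}}{7} = - \frac{4}{7} + \frac{\left(M^{2} + M^{2}\right) + \sqrt{25 + M^{2}}}{7} = - \frac{4}{7} + \frac{2 M^{2} + \sqrt{25 + M^{2}}}{7} = - \frac{4}{7} + \frac{\sqrt{25 + M^{2}} + 2 M^{2}}{7} = - \frac{4}{7} + \left(\frac{\sqrt{25 + M^{2}}}{7} + \frac{2 M^{2}}{7}\right) = - \frac{4}{7} + \frac{\sqrt{25 + M^{2}}}{7} + \frac{2 M^{2}}{7}$)
$t{\left(5 \right)} \left(3 + 29\right) = \left(- \frac{4}{7} + \frac{\sqrt{25 + 5^{2}}}{7} + \frac{2 \cdot 5^{2}}{7}\right) \left(3 + 29\right) = \left(- \frac{4}{7} + \frac{\sqrt{25 + 25}}{7} + \frac{2}{7} \cdot 25\right) 32 = \left(- \frac{4}{7} + \frac{\sqrt{50}}{7} + \frac{50}{7}\right) 32 = \left(- \frac{4}{7} + \frac{5 \sqrt{2}}{7} + \frac{50}{7}\right) 32 = \left(\frac{46}{7} + \frac{5 \sqrt{2}}{7}\right) 32 = \frac{1472}{7} + \frac{160 \sqrt{2}}{7}$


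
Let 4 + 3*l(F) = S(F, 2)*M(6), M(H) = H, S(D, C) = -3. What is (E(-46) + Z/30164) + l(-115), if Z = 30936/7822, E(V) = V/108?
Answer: -12357295751/1592613954 ≈ -7.7591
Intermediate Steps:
E(V) = V/108 (E(V) = V*(1/108) = V/108)
Z = 15468/3911 (Z = 30936*(1/7822) = 15468/3911 ≈ 3.9550)
l(F) = -22/3 (l(F) = -4/3 + (-3*6)/3 = -4/3 + (1/3)*(-18) = -4/3 - 6 = -22/3)
(E(-46) + Z/30164) + l(-115) = ((1/108)*(-46) + (15468/3911)/30164) - 22/3 = (-23/54 + (15468/3911)*(1/30164)) - 22/3 = (-23/54 + 3867/29492851) - 22/3 = -678126755/1592613954 - 22/3 = -12357295751/1592613954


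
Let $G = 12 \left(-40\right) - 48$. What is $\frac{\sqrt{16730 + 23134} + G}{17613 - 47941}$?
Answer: $\frac{66}{3791} - \frac{\sqrt{9966}}{15164} \approx 0.010826$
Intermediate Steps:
$G = -528$ ($G = -480 - 48 = -528$)
$\frac{\sqrt{16730 + 23134} + G}{17613 - 47941} = \frac{\sqrt{16730 + 23134} - 528}{17613 - 47941} = \frac{\sqrt{39864} - 528}{-30328} = \left(2 \sqrt{9966} - 528\right) \left(- \frac{1}{30328}\right) = \left(-528 + 2 \sqrt{9966}\right) \left(- \frac{1}{30328}\right) = \frac{66}{3791} - \frac{\sqrt{9966}}{15164}$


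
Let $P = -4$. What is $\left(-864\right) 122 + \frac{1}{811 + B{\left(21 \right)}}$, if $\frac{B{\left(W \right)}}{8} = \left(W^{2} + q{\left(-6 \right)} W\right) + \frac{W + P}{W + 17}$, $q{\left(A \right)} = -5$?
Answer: $- \frac{7014796973}{66549} \approx -1.0541 \cdot 10^{5}$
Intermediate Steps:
$B{\left(W \right)} = - 40 W + 8 W^{2} + \frac{8 \left(-4 + W\right)}{17 + W}$ ($B{\left(W \right)} = 8 \left(\left(W^{2} - 5 W\right) + \frac{W - 4}{W + 17}\right) = 8 \left(\left(W^{2} - 5 W\right) + \frac{-4 + W}{17 + W}\right) = 8 \left(W^{2} - 5 W + \frac{-4 + W}{17 + W}\right) = - 40 W + 8 W^{2} + \frac{8 \left(-4 + W\right)}{17 + W}$)
$\left(-864\right) 122 + \frac{1}{811 + B{\left(21 \right)}} = \left(-864\right) 122 + \frac{1}{811 + \frac{8 \left(-4 + 21^{3} - 1764 + 12 \cdot 21^{2}\right)}{17 + 21}} = -105408 + \frac{1}{811 + \frac{8 \left(-4 + 9261 - 1764 + 12 \cdot 441\right)}{38}} = -105408 + \frac{1}{811 + 8 \cdot \frac{1}{38} \left(-4 + 9261 - 1764 + 5292\right)} = -105408 + \frac{1}{811 + 8 \cdot \frac{1}{38} \cdot 12785} = -105408 + \frac{1}{811 + \frac{51140}{19}} = -105408 + \frac{1}{\frac{66549}{19}} = -105408 + \frac{19}{66549} = - \frac{7014796973}{66549}$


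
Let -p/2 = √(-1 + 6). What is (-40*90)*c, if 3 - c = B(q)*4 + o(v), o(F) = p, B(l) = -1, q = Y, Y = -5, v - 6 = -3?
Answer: -25200 - 7200*√5 ≈ -41300.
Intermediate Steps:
v = 3 (v = 6 - 3 = 3)
q = -5
p = -2*√5 (p = -2*√(-1 + 6) = -2*√5 ≈ -4.4721)
o(F) = -2*√5
c = 7 + 2*√5 (c = 3 - (-1*4 - 2*√5) = 3 - (-4 - 2*√5) = 3 + (4 + 2*√5) = 7 + 2*√5 ≈ 11.472)
(-40*90)*c = (-40*90)*(7 + 2*√5) = -3600*(7 + 2*√5) = -25200 - 7200*√5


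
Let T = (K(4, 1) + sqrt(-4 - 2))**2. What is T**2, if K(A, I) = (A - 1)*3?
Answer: (9 + I*sqrt(6))**4 ≈ 3681.0 + 6613.6*I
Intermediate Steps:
K(A, I) = -3 + 3*A (K(A, I) = (-1 + A)*3 = -3 + 3*A)
T = (9 + I*sqrt(6))**2 (T = ((-3 + 3*4) + sqrt(-4 - 2))**2 = ((-3 + 12) + sqrt(-6))**2 = (9 + I*sqrt(6))**2 ≈ 75.0 + 44.091*I)
T**2 = ((9 + I*sqrt(6))**2)**2 = (9 + I*sqrt(6))**4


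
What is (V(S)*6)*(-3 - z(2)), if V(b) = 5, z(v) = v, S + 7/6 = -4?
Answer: -150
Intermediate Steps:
S = -31/6 (S = -7/6 - 4 = -31/6 ≈ -5.1667)
(V(S)*6)*(-3 - z(2)) = (5*6)*(-3 - 1*2) = 30*(-3 - 2) = 30*(-5) = -150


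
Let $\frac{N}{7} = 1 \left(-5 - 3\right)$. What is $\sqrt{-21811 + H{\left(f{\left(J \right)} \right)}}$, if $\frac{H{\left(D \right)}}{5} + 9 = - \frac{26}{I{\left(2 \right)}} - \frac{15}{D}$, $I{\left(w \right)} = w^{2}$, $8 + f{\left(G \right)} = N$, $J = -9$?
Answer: $\frac{i \sqrt{1400789}}{8} \approx 147.94 i$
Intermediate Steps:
$N = -56$ ($N = 7 \cdot 1 \left(-5 - 3\right) = 7 \cdot 1 \left(-8\right) = 7 \left(-8\right) = -56$)
$f{\left(G \right)} = -64$ ($f{\left(G \right)} = -8 - 56 = -64$)
$H{\left(D \right)} = - \frac{155}{2} - \frac{75}{D}$ ($H{\left(D \right)} = -45 + 5 \left(- \frac{26}{2^{2}} - \frac{15}{D}\right) = -45 + 5 \left(- \frac{26}{4} - \frac{15}{D}\right) = -45 + 5 \left(\left(-26\right) \frac{1}{4} - \frac{15}{D}\right) = -45 + 5 \left(- \frac{13}{2} - \frac{15}{D}\right) = -45 - \left(\frac{65}{2} + \frac{75}{D}\right) = - \frac{155}{2} - \frac{75}{D}$)
$\sqrt{-21811 + H{\left(f{\left(J \right)} \right)}} = \sqrt{-21811 - \left(\frac{155}{2} + \frac{75}{-64}\right)} = \sqrt{-21811 - \frac{4885}{64}} = \sqrt{- \frac{1400789}{64}} = \frac{i \sqrt{1400789}}{8}$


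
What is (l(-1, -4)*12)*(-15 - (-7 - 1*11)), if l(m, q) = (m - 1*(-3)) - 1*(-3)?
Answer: 180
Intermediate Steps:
l(m, q) = 6 + m (l(m, q) = (m + 3) + 3 = (3 + m) + 3 = 6 + m)
(l(-1, -4)*12)*(-15 - (-7 - 1*11)) = ((6 - 1)*12)*(-15 - (-7 - 1*11)) = (5*12)*(-15 - (-7 - 11)) = 60*(-15 - 1*(-18)) = 60*(-15 + 18) = 60*3 = 180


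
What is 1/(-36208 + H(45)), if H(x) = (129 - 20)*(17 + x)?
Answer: -1/29450 ≈ -3.3956e-5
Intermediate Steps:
H(x) = 1853 + 109*x (H(x) = 109*(17 + x) = 1853 + 109*x)
1/(-36208 + H(45)) = 1/(-36208 + (1853 + 109*45)) = 1/(-36208 + (1853 + 4905)) = 1/(-36208 + 6758) = 1/(-29450) = -1/29450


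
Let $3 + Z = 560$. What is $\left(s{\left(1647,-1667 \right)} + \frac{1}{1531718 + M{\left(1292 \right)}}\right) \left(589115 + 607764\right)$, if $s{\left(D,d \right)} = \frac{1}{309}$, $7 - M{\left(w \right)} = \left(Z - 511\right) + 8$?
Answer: $\frac{203732743380}{52587371} \approx 3874.2$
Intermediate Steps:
$Z = 557$ ($Z = -3 + 560 = 557$)
$M{\left(w \right)} = -47$ ($M{\left(w \right)} = 7 - \left(\left(557 - 511\right) + 8\right) = 7 - \left(46 + 8\right) = 7 - 54 = -47$)
$s{\left(D,d \right)} = \frac{1}{309}$
$\left(s{\left(1647,-1667 \right)} + \frac{1}{1531718 + M{\left(1292 \right)}}\right) \left(589115 + 607764\right) = \left(\frac{1}{309} + \frac{1}{1531718 - 47}\right) \left(589115 + 607764\right) = \left(\frac{1}{309} + \frac{1}{1531671}\right) 1196879 = \frac{170220}{52587371} \cdot 1196879 = \frac{203732743380}{52587371}$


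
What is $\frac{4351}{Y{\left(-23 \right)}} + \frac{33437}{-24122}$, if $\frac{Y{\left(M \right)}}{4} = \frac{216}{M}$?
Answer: $- \frac{1221425237}{10420704} \approx -117.21$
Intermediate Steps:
$Y{\left(M \right)} = \frac{864}{M}$ ($Y{\left(M \right)} = 4 \frac{216}{M} = \frac{864}{M}$)
$\frac{4351}{Y{\left(-23 \right)}} + \frac{33437}{-24122} = \frac{4351}{864 \frac{1}{-23}} + \frac{33437}{-24122} = \frac{4351}{864 \left(- \frac{1}{23}\right)} + 33437 \left(- \frac{1}{24122}\right) = \frac{4351}{- \frac{864}{23}} - \frac{33437}{24122} = 4351 \left(- \frac{23}{864}\right) - \frac{33437}{24122} = - \frac{100073}{864} - \frac{33437}{24122} = - \frac{1221425237}{10420704}$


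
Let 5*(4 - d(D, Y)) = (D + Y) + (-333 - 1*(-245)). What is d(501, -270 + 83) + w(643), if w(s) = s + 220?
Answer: 4109/5 ≈ 821.80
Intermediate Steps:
d(D, Y) = 108/5 - D/5 - Y/5 (d(D, Y) = 4 - ((D + Y) + (-333 - 1*(-245)))/5 = 4 - ((D + Y) + (-333 + 245))/5 = 4 - ((D + Y) - 88)/5 = 4 - (-88 + D + Y)/5 = 4 + (88/5 - D/5 - Y/5) = 108/5 - D/5 - Y/5)
w(s) = 220 + s
d(501, -270 + 83) + w(643) = (108/5 - 1/5*501 - (-270 + 83)/5) + (220 + 643) = (108/5 - 501/5 - 1/5*(-187)) + 863 = (108/5 - 501/5 + 187/5) + 863 = -206/5 + 863 = 4109/5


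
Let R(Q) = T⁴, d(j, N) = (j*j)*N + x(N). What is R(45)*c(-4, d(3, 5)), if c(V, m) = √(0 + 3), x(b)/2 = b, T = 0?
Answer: 0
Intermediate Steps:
x(b) = 2*b
d(j, N) = 2*N + N*j² (d(j, N) = (j*j)*N + 2*N = j²*N + 2*N = N*j² + 2*N = 2*N + N*j²)
c(V, m) = √3
R(Q) = 0 (R(Q) = 0⁴ = 0)
R(45)*c(-4, d(3, 5)) = 0*√3 = 0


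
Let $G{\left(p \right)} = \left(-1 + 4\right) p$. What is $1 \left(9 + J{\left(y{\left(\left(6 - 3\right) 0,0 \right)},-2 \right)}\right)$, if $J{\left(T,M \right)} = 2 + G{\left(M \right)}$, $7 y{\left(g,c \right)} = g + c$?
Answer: $5$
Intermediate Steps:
$G{\left(p \right)} = 3 p$
$y{\left(g,c \right)} = \frac{c}{7} + \frac{g}{7}$ ($y{\left(g,c \right)} = \frac{g + c}{7} = \frac{c + g}{7} = \frac{c}{7} + \frac{g}{7}$)
$J{\left(T,M \right)} = 2 + 3 M$
$1 \left(9 + J{\left(y{\left(\left(6 - 3\right) 0,0 \right)},-2 \right)}\right) = 1 \left(9 + \left(2 + 3 \left(-2\right)\right)\right) = 1 \left(9 + \left(2 - 6\right)\right) = 1 \left(9 - 4\right) = 1 \cdot 5 = 5$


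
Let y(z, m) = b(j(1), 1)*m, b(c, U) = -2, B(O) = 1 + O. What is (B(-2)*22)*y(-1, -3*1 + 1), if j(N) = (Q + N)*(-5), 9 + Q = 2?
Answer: -88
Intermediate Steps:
Q = -7 (Q = -9 + 2 = -7)
j(N) = 35 - 5*N (j(N) = (-7 + N)*(-5) = 35 - 5*N)
y(z, m) = -2*m
(B(-2)*22)*y(-1, -3*1 + 1) = ((1 - 2)*22)*(-2*(-3*1 + 1)) = (-1*22)*(-2*(-3 + 1)) = -(-44)*(-2) = -22*4 = -88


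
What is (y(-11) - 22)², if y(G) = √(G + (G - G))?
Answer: (22 - I*√11)² ≈ 473.0 - 145.93*I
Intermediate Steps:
y(G) = √G (y(G) = √(G + 0) = √G)
(y(-11) - 22)² = (√(-11) - 22)² = (I*√11 - 22)² = (-22 + I*√11)²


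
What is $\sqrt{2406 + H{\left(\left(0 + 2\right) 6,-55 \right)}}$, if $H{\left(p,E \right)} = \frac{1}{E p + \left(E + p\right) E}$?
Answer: $\frac{7 \sqrt{142740895}}{1705} \approx 49.051$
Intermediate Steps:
$H{\left(p,E \right)} = \frac{1}{E p + E \left(E + p\right)}$
$\sqrt{2406 + H{\left(\left(0 + 2\right) 6,-55 \right)}} = \sqrt{2406 + \frac{1}{\left(-55\right) \left(-55 + 2 \left(0 + 2\right) 6\right)}} = \sqrt{2406 - \frac{1}{55 \left(-55 + 2 \cdot 2 \cdot 6\right)}} = \sqrt{2406 - \frac{1}{55 \left(-55 + 2 \cdot 12\right)}} = \sqrt{2406 - \frac{1}{55 \left(-55 + 24\right)}} = \sqrt{2406 - \frac{1}{55 \left(-31\right)}} = \sqrt{2406 - - \frac{1}{1705}} = \sqrt{2406 + \frac{1}{1705}} = \sqrt{\frac{4102231}{1705}} = \frac{7 \sqrt{142740895}}{1705}$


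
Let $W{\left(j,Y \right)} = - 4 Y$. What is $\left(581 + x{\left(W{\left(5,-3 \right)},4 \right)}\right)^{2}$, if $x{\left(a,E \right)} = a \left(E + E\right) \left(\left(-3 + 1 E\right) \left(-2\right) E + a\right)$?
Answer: $931225$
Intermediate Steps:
$x{\left(a,E \right)} = 2 E a \left(a + E \left(6 - 2 E\right)\right)$ ($x{\left(a,E \right)} = a 2 E \left(\left(-3 + E\right) \left(-2\right) E + a\right) = 2 E a \left(\left(6 - 2 E\right) E + a\right) = 2 E a \left(E \left(6 - 2 E\right) + a\right) = 2 E a \left(a + E \left(6 - 2 E\right)\right)$)
$\left(581 + x{\left(W{\left(5,-3 \right)},4 \right)}\right)^{2} = \left(581 + 2 \cdot 4 \left(\left(-4\right) \left(-3\right)\right) \left(\left(-4\right) \left(-3\right) - 2 \cdot 4^{2} + 6 \cdot 4\right)\right)^{2} = \left(581 + 2 \cdot 4 \cdot 12 \left(12 - 32 + 24\right)\right)^{2} = \left(581 + 2 \cdot 4 \cdot 12 \cdot 4\right)^{2} = \left(581 + 384\right)^{2} = 965^{2} = 931225$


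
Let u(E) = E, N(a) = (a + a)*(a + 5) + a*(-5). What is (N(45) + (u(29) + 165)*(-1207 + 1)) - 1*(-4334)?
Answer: -225355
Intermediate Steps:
N(a) = -5*a + 2*a*(5 + a) (N(a) = (2*a)*(5 + a) - 5*a = 2*a*(5 + a) - 5*a = -5*a + 2*a*(5 + a))
(N(45) + (u(29) + 165)*(-1207 + 1)) - 1*(-4334) = (45*(5 + 2*45) + (29 + 165)*(-1207 + 1)) - 1*(-4334) = (45*(5 + 90) + 194*(-1206)) + 4334 = (45*95 - 233964) + 4334 = (4275 - 233964) + 4334 = -229689 + 4334 = -225355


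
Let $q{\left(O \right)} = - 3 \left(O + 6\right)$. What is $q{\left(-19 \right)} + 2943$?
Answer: $2982$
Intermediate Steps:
$q{\left(O \right)} = -18 - 3 O$ ($q{\left(O \right)} = - 3 \left(6 + O\right) = -18 - 3 O$)
$q{\left(-19 \right)} + 2943 = \left(-18 - -57\right) + 2943 = \left(-18 + 57\right) + 2943 = 39 + 2943 = 2982$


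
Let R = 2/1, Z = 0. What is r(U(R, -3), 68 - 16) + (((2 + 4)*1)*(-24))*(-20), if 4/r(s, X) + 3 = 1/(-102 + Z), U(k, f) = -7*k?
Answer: 883752/307 ≈ 2878.7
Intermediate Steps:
R = 2 (R = 2*1 = 2)
r(s, X) = -408/307 (r(s, X) = 4/(-3 + 1/(-102 + 0)) = 4/(-3 + 1/(-102)) = 4/(-3 - 1/102) = 4/(-307/102) = 4*(-102/307) = -408/307)
r(U(R, -3), 68 - 16) + (((2 + 4)*1)*(-24))*(-20) = -408/307 + (((2 + 4)*1)*(-24))*(-20) = -408/307 + ((6*1)*(-24))*(-20) = -408/307 + (6*(-24))*(-20) = -408/307 - 144*(-20) = -408/307 + 2880 = 883752/307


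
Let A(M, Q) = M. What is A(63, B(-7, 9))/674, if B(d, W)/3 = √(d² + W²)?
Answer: 63/674 ≈ 0.093472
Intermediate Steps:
B(d, W) = 3*√(W² + d²) (B(d, W) = 3*√(d² + W²) = 3*√(W² + d²))
A(63, B(-7, 9))/674 = 63/674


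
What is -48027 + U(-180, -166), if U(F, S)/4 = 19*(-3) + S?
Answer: -48919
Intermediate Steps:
U(F, S) = -228 + 4*S (U(F, S) = 4*(19*(-3) + S) = 4*(-57 + S) = -228 + 4*S)
-48027 + U(-180, -166) = -48027 + (-228 + 4*(-166)) = -48027 + (-228 - 664) = -48027 - 892 = -48919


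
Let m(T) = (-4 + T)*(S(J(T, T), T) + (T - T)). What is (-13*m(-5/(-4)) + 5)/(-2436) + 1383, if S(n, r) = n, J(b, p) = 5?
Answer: 641677/464 ≈ 1382.9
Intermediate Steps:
m(T) = -20 + 5*T (m(T) = (-4 + T)*(5 + (T - T)) = (-4 + T)*(5 + 0) = (-4 + T)*5 = -20 + 5*T)
(-13*m(-5/(-4)) + 5)/(-2436) + 1383 = (-13*(-20 + 5*(-5/(-4))) + 5)/(-2436) + 1383 = (-13*(-20 + 5*(-5*(-¼))) + 5)*(-1/2436) + 1383 = (-13*(-20 + 5*(5/4)) + 5)*(-1/2436) + 1383 = (-13*(-20 + 25/4) + 5)*(-1/2436) + 1383 = (-13*(-55/4) + 5)*(-1/2436) + 1383 = (715/4 + 5)*(-1/2436) + 1383 = (735/4)*(-1/2436) + 1383 = -35/464 + 1383 = 641677/464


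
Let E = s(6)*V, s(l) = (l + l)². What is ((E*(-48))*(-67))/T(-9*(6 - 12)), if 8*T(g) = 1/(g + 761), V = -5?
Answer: -15097190400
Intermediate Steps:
s(l) = 4*l² (s(l) = (2*l)² = 4*l²)
T(g) = 1/(8*(761 + g)) (T(g) = 1/(8*(g + 761)) = 1/(8*(761 + g)))
E = -720 (E = (4*6²)*(-5) = (4*36)*(-5) = 144*(-5) = -720)
((E*(-48))*(-67))/T(-9*(6 - 12)) = (-720*(-48)*(-67))/((1/(8*(761 - 9*(6 - 12))))) = (34560*(-67))/((1/(8*(761 - 9*(-6))))) = -2315520/(1/(8*(761 + 54))) = -2315520/((⅛)/815) = -2315520/((⅛)*(1/815)) = -2315520/1/6520 = -2315520*6520 = -15097190400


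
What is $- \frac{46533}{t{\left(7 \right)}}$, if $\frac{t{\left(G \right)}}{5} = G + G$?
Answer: $- \frac{46533}{70} \approx -664.76$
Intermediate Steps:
$t{\left(G \right)} = 10 G$ ($t{\left(G \right)} = 5 \left(G + G\right) = 5 \cdot 2 G = 10 G$)
$- \frac{46533}{t{\left(7 \right)}} = - \frac{46533}{10 \cdot 7} = - \frac{46533}{70}$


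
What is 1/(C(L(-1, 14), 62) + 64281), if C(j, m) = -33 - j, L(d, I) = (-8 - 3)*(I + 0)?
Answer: 1/64402 ≈ 1.5527e-5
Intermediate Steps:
L(d, I) = -11*I
1/(C(L(-1, 14), 62) + 64281) = 1/((-33 - (-11)*14) + 64281) = 1/((-33 - 1*(-154)) + 64281) = 1/((-33 + 154) + 64281) = 1/(121 + 64281) = 1/64402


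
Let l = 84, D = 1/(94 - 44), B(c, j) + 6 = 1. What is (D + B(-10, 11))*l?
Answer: -10458/25 ≈ -418.32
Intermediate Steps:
B(c, j) = -5 (B(c, j) = -6 + 1 = -5)
D = 1/50 ≈ 0.020000
(D + B(-10, 11))*l = (1/50 - 5)*84 = -249/50*84 = -10458/25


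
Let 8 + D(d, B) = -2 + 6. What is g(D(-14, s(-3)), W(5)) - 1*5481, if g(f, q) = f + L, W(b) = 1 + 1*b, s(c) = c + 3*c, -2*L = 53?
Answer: -11023/2 ≈ -5511.5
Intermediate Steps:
L = -53/2 (L = -½*53 = -53/2 ≈ -26.500)
s(c) = 4*c
D(d, B) = -4 (D(d, B) = -8 + (-2 + 6) = -8 + 4 = -4)
W(b) = 1 + b
g(f, q) = -53/2 + f (g(f, q) = f - 53/2 = -53/2 + f)
g(D(-14, s(-3)), W(5)) - 1*5481 = (-53/2 - 4) - 1*5481 = -61/2 - 5481 = -11023/2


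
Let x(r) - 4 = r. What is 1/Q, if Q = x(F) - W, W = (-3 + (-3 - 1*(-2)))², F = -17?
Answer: -1/29 ≈ -0.034483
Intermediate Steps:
x(r) = 4 + r
W = 16 (W = (-3 + (-3 + 2))² = (-3 - 1)² = (-4)² = 16)
Q = -29 (Q = (4 - 17) - 1*16 = -13 - 16 = -29)
1/Q = 1/(-29) = -1/29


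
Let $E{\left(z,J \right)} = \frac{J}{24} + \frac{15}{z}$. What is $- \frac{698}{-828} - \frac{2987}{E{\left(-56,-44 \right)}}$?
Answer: $\frac{207875021}{146142} \approx 1422.4$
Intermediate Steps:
$E{\left(z,J \right)} = \frac{15}{z} + \frac{J}{24}$ ($E{\left(z,J \right)} = J \frac{1}{24} + \frac{15}{z} = \frac{J}{24} + \frac{15}{z} = \frac{15}{z} + \frac{J}{24}$)
$- \frac{698}{-828} - \frac{2987}{E{\left(-56,-44 \right)}} = - \frac{698}{-828} - \frac{2987}{\frac{15}{-56} + \frac{1}{24} \left(-44\right)} = \left(-698\right) \left(- \frac{1}{828}\right) - \frac{2987}{15 \left(- \frac{1}{56}\right) - \frac{11}{6}} = \frac{349}{414} - \frac{2987}{- \frac{15}{56} - \frac{11}{6}} = \frac{349}{414} - \frac{2987}{- \frac{353}{168}} = \frac{349}{414} - - \frac{501816}{353} = \frac{349}{414} + \frac{501816}{353} = \frac{207875021}{146142}$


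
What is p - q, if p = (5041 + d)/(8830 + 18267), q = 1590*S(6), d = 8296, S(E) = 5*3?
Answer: -646250113/27097 ≈ -23850.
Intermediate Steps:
S(E) = 15
q = 23850 (q = 1590*15 = 23850)
p = 13337/27097 (p = (5041 + 8296)/(8830 + 18267) = 13337/27097 ≈ 0.49219)
p - q = 13337/27097 - 1*23850 = 13337/27097 - 23850 = -646250113/27097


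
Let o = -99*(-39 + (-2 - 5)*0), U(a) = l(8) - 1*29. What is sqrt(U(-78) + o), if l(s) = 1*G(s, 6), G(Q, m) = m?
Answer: sqrt(3838) ≈ 61.952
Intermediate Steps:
l(s) = 6 (l(s) = 1*6 = 6)
U(a) = -23 (U(a) = 6 - 1*29 = 6 - 29 = -23)
o = 3861 (o = -99*(-39 - 7*0) = -99*(-39 + 0) = -99*(-39) = 3861)
sqrt(U(-78) + o) = sqrt(-23 + 3861) = sqrt(3838)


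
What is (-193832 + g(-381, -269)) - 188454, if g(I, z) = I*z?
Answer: -279797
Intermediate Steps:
(-193832 + g(-381, -269)) - 188454 = (-193832 - 381*(-269)) - 188454 = (-193832 + 102489) - 188454 = -91343 - 188454 = -279797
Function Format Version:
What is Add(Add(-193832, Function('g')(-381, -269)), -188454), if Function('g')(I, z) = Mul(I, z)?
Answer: -279797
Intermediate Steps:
Add(Add(-193832, Function('g')(-381, -269)), -188454) = Add(Add(-193832, Mul(-381, -269)), -188454) = Add(Add(-193832, 102489), -188454) = Add(-91343, -188454) = -279797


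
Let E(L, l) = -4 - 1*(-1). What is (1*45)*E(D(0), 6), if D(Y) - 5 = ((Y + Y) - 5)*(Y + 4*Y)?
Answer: -135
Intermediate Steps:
D(Y) = 5 + 5*Y*(-5 + 2*Y) (D(Y) = 5 + ((Y + Y) - 5)*(Y + 4*Y) = 5 + (2*Y - 5)*(5*Y) = 5 + (-5 + 2*Y)*(5*Y) = 5 + 5*Y*(-5 + 2*Y))
E(L, l) = -3 (E(L, l) = -4 + 1 = -3)
(1*45)*E(D(0), 6) = (1*45)*(-3) = 45*(-3) = -135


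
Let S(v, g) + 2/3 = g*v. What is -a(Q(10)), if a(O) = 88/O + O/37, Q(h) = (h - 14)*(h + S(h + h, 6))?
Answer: 304751/21534 ≈ 14.152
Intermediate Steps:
S(v, g) = -⅔ + g*v
Q(h) = (-14 + h)*(-⅔ + 13*h) (Q(h) = (h - 14)*(h + (-⅔ + 6*(h + h))) = (-14 + h)*(h + (-⅔ + 6*(2*h))) = (-14 + h)*(h + (-⅔ + 12*h)) = (-14 + h)*(-⅔ + 13*h))
a(O) = 88/O + O/37 (a(O) = 88/O + O*(1/37) = 88/O + O/37)
-a(Q(10)) = -(88/(28/3 + 13*10² - 548/3*10) + (28/3 + 13*10² - 548/3*10)/37) = -(88/(28/3 + 13*100 - 5480/3) + (28/3 + 13*100 - 5480/3)/37) = -(88/(28/3 + 1300 - 5480/3) + (28/3 + 1300 - 5480/3)/37) = -(88/(-1552/3) + (1/37)*(-1552/3)) = -(88*(-3/1552) - 1552/111) = -(-33/194 - 1552/111) = -1*(-304751/21534) = 304751/21534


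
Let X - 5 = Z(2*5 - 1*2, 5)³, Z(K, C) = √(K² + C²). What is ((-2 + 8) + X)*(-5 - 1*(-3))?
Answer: -22 - 178*√89 ≈ -1701.2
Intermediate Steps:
Z(K, C) = √(C² + K²)
X = 5 + 89*√89 (X = 5 + (√(5² + (2*5 - 1*2)²))³ = 5 + (√(25 + (10 - 2)²))³ = 5 + (√(25 + 8²))³ = 5 + (√(25 + 64))³ = 5 + (√89)³ = 5 + 89*√89 ≈ 844.62)
((-2 + 8) + X)*(-5 - 1*(-3)) = ((-2 + 8) + (5 + 89*√89))*(-5 - 1*(-3)) = (6 + (5 + 89*√89))*(-5 + 3) = (11 + 89*√89)*(-2) = -22 - 178*√89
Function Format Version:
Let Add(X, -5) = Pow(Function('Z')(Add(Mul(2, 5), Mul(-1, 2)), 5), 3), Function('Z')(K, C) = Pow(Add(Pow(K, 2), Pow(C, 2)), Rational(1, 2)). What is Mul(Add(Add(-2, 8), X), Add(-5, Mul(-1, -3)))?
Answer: Add(-22, Mul(-178, Pow(89, Rational(1, 2)))) ≈ -1701.2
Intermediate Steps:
Function('Z')(K, C) = Pow(Add(Pow(C, 2), Pow(K, 2)), Rational(1, 2))
X = Add(5, Mul(89, Pow(89, Rational(1, 2)))) (X = Add(5, Pow(Pow(Add(Pow(5, 2), Pow(Add(Mul(2, 5), Mul(-1, 2)), 2)), Rational(1, 2)), 3)) = Add(5, Pow(Pow(Add(25, Pow(Add(10, -2), 2)), Rational(1, 2)), 3)) = Add(5, Pow(Pow(Add(25, Pow(8, 2)), Rational(1, 2)), 3)) = Add(5, Pow(Pow(Add(25, 64), Rational(1, 2)), 3)) = Add(5, Pow(Pow(89, Rational(1, 2)), 3)) = Add(5, Mul(89, Pow(89, Rational(1, 2)))) ≈ 844.62)
Mul(Add(Add(-2, 8), X), Add(-5, Mul(-1, -3))) = Mul(Add(Add(-2, 8), Add(5, Mul(89, Pow(89, Rational(1, 2))))), Add(-5, Mul(-1, -3))) = Mul(Add(6, Add(5, Mul(89, Pow(89, Rational(1, 2))))), Add(-5, 3)) = Mul(Add(11, Mul(89, Pow(89, Rational(1, 2)))), -2) = Add(-22, Mul(-178, Pow(89, Rational(1, 2))))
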